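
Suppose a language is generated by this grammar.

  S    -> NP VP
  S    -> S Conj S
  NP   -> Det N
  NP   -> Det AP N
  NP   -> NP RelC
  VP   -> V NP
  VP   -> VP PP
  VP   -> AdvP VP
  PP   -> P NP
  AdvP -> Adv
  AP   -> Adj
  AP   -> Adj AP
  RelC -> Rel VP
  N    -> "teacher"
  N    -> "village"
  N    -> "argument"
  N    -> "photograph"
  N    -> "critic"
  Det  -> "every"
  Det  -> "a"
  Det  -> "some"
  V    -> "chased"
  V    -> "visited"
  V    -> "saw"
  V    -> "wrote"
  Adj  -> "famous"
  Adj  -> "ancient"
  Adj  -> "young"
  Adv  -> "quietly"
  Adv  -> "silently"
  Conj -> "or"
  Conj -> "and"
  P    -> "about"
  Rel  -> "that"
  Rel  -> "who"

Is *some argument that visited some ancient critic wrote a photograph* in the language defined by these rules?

S
  NP
    NP
      Det: some
      N: argument
    RelC
      Rel: that
      VP
        V: visited
        NP
          Det: some
          AP
            Adj: ancient
          N: critic
  VP
    V: wrote
    NP
      Det: a
      N: photograph
The bracketing above is licensed at every node by one of the given productions, with S at the root.

Grammatical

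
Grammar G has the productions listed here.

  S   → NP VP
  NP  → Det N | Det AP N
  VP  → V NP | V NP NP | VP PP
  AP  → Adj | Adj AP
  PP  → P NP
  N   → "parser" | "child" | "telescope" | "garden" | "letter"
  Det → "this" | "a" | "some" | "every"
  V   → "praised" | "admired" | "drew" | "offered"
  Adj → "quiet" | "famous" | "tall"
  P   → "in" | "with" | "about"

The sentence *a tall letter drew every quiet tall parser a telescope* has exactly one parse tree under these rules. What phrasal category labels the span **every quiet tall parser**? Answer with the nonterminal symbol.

NP

S
  NP
    Det: a
    AP
      Adj: tall
    N: letter
  VP
    V: drew
    NP
      Det: every
      AP
        Adj: quiet
        AP
          Adj: tall
      N: parser
    NP
      Det: a
      N: telescope
The span 'every quiet tall parser' is the NP node built by NP → Det AP N.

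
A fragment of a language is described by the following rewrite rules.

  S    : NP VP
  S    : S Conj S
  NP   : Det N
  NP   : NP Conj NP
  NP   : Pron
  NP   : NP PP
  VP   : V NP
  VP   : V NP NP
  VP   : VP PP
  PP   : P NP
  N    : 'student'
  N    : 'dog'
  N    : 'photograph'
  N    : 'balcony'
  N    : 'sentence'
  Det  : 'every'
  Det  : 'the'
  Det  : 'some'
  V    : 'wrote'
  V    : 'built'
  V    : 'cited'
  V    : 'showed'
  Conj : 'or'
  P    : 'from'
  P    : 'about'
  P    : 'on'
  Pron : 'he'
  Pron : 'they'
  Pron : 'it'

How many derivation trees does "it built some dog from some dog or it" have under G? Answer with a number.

3

Two of the 3 distinct bracketings:
[S [NP [Pron it]] [VP [V built] [NP [NP [NP [Det some] [N dog]] [PP [P from] [NP [Det some] [N dog]]]] [Conj or] [NP [Pron it]]]]]
[S [NP [Pron it]] [VP [V built] [NP [NP [Det some] [N dog]] [PP [P from] [NP [NP [Det some] [N dog]] [Conj or] [NP [Pron it]]]]]]]
The trees differ in how a recursive rule is bracketed over the same span.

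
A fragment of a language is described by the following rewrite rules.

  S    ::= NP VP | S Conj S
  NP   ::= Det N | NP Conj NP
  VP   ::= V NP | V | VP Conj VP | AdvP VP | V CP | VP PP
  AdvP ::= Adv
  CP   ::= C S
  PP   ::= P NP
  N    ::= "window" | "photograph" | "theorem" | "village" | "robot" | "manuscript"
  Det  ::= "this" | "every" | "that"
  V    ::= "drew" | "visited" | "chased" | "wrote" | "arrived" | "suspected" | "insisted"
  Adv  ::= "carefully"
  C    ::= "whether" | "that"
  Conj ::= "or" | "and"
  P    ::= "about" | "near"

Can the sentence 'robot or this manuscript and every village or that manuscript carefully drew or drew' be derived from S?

Ungrammatical

For S → NP VP, no prefix of the string parses as an NP. The alternative S rule S → S Conj S likewise has no satisfying split.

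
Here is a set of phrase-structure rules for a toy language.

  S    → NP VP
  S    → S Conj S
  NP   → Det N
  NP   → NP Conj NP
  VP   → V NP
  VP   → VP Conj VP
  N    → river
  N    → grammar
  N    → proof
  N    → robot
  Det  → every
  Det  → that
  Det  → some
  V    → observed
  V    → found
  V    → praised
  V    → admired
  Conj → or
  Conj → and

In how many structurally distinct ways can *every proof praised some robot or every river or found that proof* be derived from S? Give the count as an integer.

[S [NP [Det every] [N proof]] [VP [VP [V praised] [NP [NP [Det some] [N robot]] [Conj or] [NP [Det every] [N river]]]] [Conj or] [VP [V found] [NP [Det that] [N proof]]]]]
No rule offers an alternative attachment or grouping for any span, so this is the only derivation.

1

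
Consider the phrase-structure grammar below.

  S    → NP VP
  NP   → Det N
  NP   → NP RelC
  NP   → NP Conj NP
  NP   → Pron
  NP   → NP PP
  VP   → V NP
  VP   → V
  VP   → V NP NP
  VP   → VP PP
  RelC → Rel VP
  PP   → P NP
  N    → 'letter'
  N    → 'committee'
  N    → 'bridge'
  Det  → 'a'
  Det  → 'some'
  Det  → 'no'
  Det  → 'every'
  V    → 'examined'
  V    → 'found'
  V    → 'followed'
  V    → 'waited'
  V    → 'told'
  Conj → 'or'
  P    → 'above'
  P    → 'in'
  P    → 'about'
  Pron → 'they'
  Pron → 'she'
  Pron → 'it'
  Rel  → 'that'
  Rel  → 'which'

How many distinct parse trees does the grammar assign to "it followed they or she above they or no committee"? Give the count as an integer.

Two of the 6 distinct bracketings:
[S [NP [Pron it]] [VP [V followed] [NP [NP [Pron they]] [Conj or] [NP [NP [NP [Pron she]] [PP [P above] [NP [Pron they]]]] [Conj or] [NP [Det no] [N committee]]]]]]
[S [NP [Pron it]] [VP [V followed] [NP [NP [Pron they]] [Conj or] [NP [NP [Pron she]] [PP [P above] [NP [NP [Pron they]] [Conj or] [NP [Det no] [N committee]]]]]]]]
The trees differ in how a recursive rule is bracketed over the same span.

6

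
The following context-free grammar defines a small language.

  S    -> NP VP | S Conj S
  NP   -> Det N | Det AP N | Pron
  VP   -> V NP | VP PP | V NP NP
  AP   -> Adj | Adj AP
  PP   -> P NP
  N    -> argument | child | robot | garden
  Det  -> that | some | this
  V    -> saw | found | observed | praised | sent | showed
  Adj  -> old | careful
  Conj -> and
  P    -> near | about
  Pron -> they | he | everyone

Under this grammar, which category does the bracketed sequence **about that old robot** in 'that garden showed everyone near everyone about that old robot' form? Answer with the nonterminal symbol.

PP

S
  NP
    Det: that
    N: garden
  VP
    VP
      VP
        V: showed
        NP
          Pron: everyone
      PP
        P: near
        NP
          Pron: everyone
    PP
      P: about
      NP
        Det: that
        AP
          Adj: old
        N: robot
The span 'about that old robot' is the PP node built by PP → P NP.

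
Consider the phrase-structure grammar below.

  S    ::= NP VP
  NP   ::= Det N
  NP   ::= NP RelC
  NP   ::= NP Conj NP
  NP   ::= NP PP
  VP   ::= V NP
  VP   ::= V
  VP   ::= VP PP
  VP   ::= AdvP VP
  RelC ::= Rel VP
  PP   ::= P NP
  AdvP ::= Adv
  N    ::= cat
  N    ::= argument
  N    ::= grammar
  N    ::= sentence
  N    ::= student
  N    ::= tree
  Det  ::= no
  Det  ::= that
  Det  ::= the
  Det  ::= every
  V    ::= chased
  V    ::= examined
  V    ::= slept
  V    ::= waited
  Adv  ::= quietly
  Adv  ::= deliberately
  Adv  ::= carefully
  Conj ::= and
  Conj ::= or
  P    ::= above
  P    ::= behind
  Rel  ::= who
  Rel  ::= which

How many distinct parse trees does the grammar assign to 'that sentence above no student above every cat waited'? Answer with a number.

The two bracketings:
[S [NP [NP [Det that] [N sentence]] [PP [P above] [NP [NP [Det no] [N student]] [PP [P above] [NP [Det every] [N cat]]]]]] [VP [V waited]]]
[S [NP [NP [NP [Det that] [N sentence]] [PP [P above] [NP [Det no] [N student]]]] [PP [P above] [NP [Det every] [N cat]]]] [VP [V waited]]]
The trees differ in how a recursive rule is bracketed over the same span.

2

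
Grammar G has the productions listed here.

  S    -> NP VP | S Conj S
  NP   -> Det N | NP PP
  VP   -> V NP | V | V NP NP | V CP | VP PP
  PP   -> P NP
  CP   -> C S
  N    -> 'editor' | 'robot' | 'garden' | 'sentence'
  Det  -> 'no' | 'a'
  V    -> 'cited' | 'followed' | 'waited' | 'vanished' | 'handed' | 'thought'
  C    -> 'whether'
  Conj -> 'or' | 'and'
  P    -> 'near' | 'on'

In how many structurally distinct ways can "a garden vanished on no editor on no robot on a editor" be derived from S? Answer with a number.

5

Two of the 5 distinct bracketings:
[S [NP [Det a] [N garden]] [VP [VP [V vanished]] [PP [P on] [NP [NP [Det no] [N editor]] [PP [P on] [NP [NP [Det no] [N robot]] [PP [P on] [NP [Det a] [N editor]]]]]]]]]
[S [NP [Det a] [N garden]] [VP [VP [V vanished]] [PP [P on] [NP [NP [NP [Det no] [N editor]] [PP [P on] [NP [Det no] [N robot]]]] [PP [P on] [NP [Det a] [N editor]]]]]]]
The trees differ in how a recursive rule is bracketed over the same span.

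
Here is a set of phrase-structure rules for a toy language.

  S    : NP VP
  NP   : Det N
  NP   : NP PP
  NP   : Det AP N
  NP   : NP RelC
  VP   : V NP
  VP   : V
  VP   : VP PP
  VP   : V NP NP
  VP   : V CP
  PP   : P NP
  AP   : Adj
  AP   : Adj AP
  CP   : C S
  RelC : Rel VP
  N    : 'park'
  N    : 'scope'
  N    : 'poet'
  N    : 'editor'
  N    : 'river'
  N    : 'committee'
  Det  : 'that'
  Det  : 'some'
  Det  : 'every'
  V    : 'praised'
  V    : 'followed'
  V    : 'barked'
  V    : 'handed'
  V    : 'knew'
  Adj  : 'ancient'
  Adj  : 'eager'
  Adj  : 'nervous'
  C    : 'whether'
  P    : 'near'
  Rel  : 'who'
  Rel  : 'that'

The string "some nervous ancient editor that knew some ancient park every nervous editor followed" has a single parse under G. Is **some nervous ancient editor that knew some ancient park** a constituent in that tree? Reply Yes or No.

No

[S [NP [NP [Det some] [AP [Adj nervous] [AP [Adj ancient]]] [N editor]] [RelC [Rel that] [VP [V knew] [NP [Det some] [AP [Adj ancient]] [N park]] [NP [Det every] [AP [Adj nervous]] [N editor]]]]] [VP [V followed]]]
The smallest constituent containing 'some nervous ancient editor that knew some ancient park' is the NP spanning 'some nervous ancient editor that knew some ancient park every nervous editor'; no single node in the tree dominates exactly the given words.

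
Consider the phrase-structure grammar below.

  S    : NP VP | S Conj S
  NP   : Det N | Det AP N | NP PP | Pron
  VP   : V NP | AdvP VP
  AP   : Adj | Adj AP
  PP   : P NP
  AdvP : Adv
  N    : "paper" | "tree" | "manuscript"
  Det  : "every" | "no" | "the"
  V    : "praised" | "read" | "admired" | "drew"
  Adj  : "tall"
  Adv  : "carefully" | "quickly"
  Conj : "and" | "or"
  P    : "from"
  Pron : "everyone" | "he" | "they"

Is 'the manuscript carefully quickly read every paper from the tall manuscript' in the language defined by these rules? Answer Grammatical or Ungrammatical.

Grammatical

[S [NP [Det the] [N manuscript]] [VP [AdvP [Adv carefully]] [VP [AdvP [Adv quickly]] [VP [V read] [NP [NP [Det every] [N paper]] [PP [P from] [NP [Det the] [AP [Adj tall]] [N manuscript]]]]]]]]
Each bracket corresponds to one application of a listed rule, so the string is derivable from S.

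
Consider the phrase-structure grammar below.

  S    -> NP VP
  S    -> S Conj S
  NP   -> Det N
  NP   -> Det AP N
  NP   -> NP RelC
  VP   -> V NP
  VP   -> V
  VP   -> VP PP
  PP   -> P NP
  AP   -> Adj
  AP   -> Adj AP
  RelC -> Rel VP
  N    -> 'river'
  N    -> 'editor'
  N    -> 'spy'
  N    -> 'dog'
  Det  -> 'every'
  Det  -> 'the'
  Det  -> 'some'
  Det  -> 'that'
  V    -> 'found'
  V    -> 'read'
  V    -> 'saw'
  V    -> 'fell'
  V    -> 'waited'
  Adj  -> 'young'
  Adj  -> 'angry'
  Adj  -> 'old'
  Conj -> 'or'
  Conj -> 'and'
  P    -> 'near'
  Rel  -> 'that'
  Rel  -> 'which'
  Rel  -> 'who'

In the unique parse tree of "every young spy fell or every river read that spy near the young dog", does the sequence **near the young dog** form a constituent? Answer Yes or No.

Yes

[S [S [NP [Det every] [AP [Adj young]] [N spy]] [VP [V fell]]] [Conj or] [S [NP [Det every] [N river]] [VP [VP [V read] [NP [Det that] [N spy]]] [PP [P near] [NP [Det the] [AP [Adj young]] [N dog]]]]]]
The words 'near the young dog' are exhaustively dominated by a single PP node (built by PP → P NP), so they form a constituent.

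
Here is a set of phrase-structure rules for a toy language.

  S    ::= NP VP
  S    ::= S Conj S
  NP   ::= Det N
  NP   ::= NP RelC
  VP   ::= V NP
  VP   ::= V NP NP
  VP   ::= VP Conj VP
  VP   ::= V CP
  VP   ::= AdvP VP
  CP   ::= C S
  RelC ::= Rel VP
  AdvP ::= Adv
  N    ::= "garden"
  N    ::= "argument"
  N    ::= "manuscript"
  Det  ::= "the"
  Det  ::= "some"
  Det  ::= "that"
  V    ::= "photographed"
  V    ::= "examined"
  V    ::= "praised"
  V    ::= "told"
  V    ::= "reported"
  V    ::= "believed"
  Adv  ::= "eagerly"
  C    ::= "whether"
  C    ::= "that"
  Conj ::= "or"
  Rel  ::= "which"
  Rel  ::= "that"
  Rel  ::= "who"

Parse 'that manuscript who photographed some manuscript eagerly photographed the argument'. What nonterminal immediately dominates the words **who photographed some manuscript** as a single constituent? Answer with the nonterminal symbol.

[S [NP [NP [Det that] [N manuscript]] [RelC [Rel who] [VP [V photographed] [NP [Det some] [N manuscript]]]]] [VP [AdvP [Adv eagerly]] [VP [V photographed] [NP [Det the] [N argument]]]]]
The span 'who photographed some manuscript' is the RelC node built by RelC → Rel VP.

RelC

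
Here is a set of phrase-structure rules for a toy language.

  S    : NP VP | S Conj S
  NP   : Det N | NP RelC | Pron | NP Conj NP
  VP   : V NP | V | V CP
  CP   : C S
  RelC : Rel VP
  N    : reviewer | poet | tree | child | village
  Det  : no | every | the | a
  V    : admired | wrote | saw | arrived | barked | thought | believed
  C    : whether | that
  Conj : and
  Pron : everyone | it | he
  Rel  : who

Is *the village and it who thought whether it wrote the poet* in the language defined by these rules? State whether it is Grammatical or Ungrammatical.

For S → NP VP, every NP-prefix leaves a non-VP remainder: after 'the village' the remainder is not a VP; after 'the village and it' the remainder is not a VP; after 'the village and it who thought' the remainder is not a VP (and 1 more). The alternative S rule S → S Conj S likewise has no satisfying split.

Ungrammatical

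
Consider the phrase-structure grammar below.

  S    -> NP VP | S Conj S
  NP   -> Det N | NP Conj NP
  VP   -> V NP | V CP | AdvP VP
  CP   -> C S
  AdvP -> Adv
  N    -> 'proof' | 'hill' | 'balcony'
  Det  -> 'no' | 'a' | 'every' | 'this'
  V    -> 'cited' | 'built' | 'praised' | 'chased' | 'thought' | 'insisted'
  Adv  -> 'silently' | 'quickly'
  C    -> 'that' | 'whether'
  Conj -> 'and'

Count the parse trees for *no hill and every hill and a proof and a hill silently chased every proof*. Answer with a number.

Two of the 5 distinct bracketings:
[S [NP [NP [Det no] [N hill]] [Conj and] [NP [NP [Det every] [N hill]] [Conj and] [NP [NP [Det a] [N proof]] [Conj and] [NP [Det a] [N hill]]]]] [VP [AdvP [Adv silently]] [VP [V chased] [NP [Det every] [N proof]]]]]
[S [NP [NP [Det no] [N hill]] [Conj and] [NP [NP [NP [Det every] [N hill]] [Conj and] [NP [Det a] [N proof]]] [Conj and] [NP [Det a] [N hill]]]] [VP [AdvP [Adv silently]] [VP [V chased] [NP [Det every] [N proof]]]]]
The trees differ in how a recursive rule is bracketed over the same span.

5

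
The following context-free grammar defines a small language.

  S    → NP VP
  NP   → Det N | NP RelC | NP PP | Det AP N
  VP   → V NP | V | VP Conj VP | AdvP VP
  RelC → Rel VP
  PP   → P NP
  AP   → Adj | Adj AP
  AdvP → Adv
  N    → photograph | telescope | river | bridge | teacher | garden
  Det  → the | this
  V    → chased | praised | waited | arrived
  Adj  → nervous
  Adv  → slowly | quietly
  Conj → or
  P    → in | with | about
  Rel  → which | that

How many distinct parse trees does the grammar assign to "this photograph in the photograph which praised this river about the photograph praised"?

Two of the 5 distinct bracketings:
[S [NP [NP [NP [Det this] [N photograph]] [PP [P in] [NP [Det the] [N photograph]]]] [RelC [Rel which] [VP [V praised] [NP [NP [Det this] [N river]] [PP [P about] [NP [Det the] [N photograph]]]]]]] [VP [V praised]]]
[S [NP [NP [Det this] [N photograph]] [PP [P in] [NP [NP [Det the] [N photograph]] [RelC [Rel which] [VP [V praised] [NP [NP [Det this] [N river]] [PP [P about] [NP [Det the] [N photograph]]]]]]]]] [VP [V praised]]]
The trees differ in how a recursive rule is bracketed over the same span.

5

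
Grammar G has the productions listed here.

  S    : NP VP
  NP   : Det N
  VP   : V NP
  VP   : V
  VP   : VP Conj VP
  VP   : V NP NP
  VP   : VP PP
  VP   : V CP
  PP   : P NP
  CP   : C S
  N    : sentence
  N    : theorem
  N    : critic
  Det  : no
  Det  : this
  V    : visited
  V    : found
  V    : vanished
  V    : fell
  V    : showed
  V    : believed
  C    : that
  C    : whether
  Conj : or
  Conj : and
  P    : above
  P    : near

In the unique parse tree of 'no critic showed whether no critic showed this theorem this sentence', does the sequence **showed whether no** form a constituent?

[S [NP [Det no] [N critic]] [VP [V showed] [CP [C whether] [S [NP [Det no] [N critic]] [VP [V showed] [NP [Det this] [N theorem]] [NP [Det this] [N sentence]]]]]]]
The smallest constituent containing 'showed whether no' is the VP spanning 'showed whether no critic showed this theorem this sentence'; no single node in the tree dominates exactly the given words.

No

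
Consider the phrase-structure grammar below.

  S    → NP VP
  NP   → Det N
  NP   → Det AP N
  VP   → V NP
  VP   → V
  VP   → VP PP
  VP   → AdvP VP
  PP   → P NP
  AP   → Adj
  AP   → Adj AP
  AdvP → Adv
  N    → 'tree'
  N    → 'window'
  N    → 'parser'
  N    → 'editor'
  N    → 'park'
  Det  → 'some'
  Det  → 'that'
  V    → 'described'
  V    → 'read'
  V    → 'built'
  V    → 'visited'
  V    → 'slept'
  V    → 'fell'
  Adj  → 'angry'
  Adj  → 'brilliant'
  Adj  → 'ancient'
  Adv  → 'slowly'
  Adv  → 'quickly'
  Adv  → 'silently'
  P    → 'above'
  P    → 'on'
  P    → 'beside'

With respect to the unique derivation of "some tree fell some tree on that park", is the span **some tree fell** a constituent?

[S [NP [Det some] [N tree]] [VP [VP [V fell] [NP [Det some] [N tree]]] [PP [P on] [NP [Det that] [N park]]]]]
The smallest constituent containing 'some tree fell' is the S spanning 'some tree fell some tree on that park'; no single node in the tree dominates exactly the given words.

No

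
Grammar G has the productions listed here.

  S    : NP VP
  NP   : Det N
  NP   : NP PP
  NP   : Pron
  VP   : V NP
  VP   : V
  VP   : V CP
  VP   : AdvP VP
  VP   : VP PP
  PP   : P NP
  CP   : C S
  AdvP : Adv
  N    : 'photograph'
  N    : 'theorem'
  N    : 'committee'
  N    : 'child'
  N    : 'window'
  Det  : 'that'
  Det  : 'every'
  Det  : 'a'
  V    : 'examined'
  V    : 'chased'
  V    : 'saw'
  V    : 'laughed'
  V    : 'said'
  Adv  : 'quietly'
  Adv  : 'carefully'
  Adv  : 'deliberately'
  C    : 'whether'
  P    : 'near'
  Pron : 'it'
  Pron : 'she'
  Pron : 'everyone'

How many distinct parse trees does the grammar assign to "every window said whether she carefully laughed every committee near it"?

Two of the 4 distinct bracketings:
[S [NP [Det every] [N window]] [VP [V said] [CP [C whether] [S [NP [Pron she]] [VP [AdvP [Adv carefully]] [VP [V laughed] [NP [NP [Det every] [N committee]] [PP [P near] [NP [Pron it]]]]]]]]]]
[S [NP [Det every] [N window]] [VP [V said] [CP [C whether] [S [NP [Pron she]] [VP [AdvP [Adv carefully]] [VP [VP [V laughed] [NP [Det every] [N committee]]] [PP [P near] [NP [Pron it]]]]]]]]]
The difference turns on whether NP → NP PP is used at the relevant span, versus an alternative expansion of NP.

4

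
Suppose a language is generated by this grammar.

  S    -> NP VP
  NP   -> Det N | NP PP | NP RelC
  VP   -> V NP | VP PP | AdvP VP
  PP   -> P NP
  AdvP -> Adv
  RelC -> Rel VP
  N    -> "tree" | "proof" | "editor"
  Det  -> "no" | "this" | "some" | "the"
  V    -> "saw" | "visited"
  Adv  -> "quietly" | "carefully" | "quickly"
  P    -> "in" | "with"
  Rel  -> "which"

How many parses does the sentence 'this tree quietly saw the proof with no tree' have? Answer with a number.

3

Two of the 3 distinct bracketings:
[S [NP [Det this] [N tree]] [VP [VP [AdvP [Adv quietly]] [VP [V saw] [NP [Det the] [N proof]]]] [PP [P with] [NP [Det no] [N tree]]]]]
[S [NP [Det this] [N tree]] [VP [AdvP [Adv quietly]] [VP [V saw] [NP [NP [Det the] [N proof]] [PP [P with] [NP [Det no] [N tree]]]]]]]
The difference turns on whether NP → NP PP is used at the relevant span, versus an alternative expansion of NP.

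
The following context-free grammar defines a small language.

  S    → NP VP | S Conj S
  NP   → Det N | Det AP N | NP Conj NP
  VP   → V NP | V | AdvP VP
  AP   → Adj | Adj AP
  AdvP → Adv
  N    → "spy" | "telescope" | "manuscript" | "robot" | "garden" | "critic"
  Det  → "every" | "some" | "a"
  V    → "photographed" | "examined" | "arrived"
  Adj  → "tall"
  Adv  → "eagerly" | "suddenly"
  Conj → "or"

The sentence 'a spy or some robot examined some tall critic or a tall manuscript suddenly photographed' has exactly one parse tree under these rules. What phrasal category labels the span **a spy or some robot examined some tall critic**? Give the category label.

S

S
  S
    NP
      NP
        Det: a
        N: spy
      Conj: or
      NP
        Det: some
        N: robot
    VP
      V: examined
      NP
        Det: some
        AP
          Adj: tall
        N: critic
  Conj: or
  S
    NP
      Det: a
      AP
        Adj: tall
      N: manuscript
    VP
      AdvP
        Adv: suddenly
      VP
        V: photographed
The span 'a spy or some robot examined some tall critic' is the S node built by S → NP VP.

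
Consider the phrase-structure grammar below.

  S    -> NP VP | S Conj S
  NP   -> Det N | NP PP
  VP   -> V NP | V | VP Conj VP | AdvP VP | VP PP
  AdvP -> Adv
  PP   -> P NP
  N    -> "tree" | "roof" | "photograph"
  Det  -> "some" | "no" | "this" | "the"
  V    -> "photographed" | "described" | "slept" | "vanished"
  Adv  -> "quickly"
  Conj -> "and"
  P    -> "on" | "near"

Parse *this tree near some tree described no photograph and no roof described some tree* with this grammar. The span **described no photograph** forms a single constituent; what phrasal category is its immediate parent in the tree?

[S [S [NP [NP [Det this] [N tree]] [PP [P near] [NP [Det some] [N tree]]]] [VP [V described] [NP [Det no] [N photograph]]]] [Conj and] [S [NP [Det no] [N roof]] [VP [V described] [NP [Det some] [N tree]]]]]
The span 'described no photograph' is the VP node built by VP → V NP.
Its mother is the S built by S → NP VP.

S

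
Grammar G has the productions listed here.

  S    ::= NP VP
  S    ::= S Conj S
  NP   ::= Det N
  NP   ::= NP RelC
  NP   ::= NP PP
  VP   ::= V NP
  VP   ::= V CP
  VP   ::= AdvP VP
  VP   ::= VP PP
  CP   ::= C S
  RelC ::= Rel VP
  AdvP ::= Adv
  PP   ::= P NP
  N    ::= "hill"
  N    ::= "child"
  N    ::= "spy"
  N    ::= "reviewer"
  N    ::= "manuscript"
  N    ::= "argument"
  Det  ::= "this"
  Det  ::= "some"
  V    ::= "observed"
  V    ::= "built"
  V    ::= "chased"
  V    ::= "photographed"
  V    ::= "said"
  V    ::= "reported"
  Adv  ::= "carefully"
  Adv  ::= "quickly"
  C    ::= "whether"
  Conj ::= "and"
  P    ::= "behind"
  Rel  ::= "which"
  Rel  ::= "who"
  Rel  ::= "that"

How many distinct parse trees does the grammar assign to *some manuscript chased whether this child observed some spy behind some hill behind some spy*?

9

Two of the 9 distinct bracketings:
[S [NP [Det some] [N manuscript]] [VP [V chased] [CP [C whether] [S [NP [Det this] [N child]] [VP [V observed] [NP [NP [Det some] [N spy]] [PP [P behind] [NP [NP [Det some] [N hill]] [PP [P behind] [NP [Det some] [N spy]]]]]]]]]]]
[S [NP [Det some] [N manuscript]] [VP [V chased] [CP [C whether] [S [NP [Det this] [N child]] [VP [V observed] [NP [NP [NP [Det some] [N spy]] [PP [P behind] [NP [Det some] [N hill]]]] [PP [P behind] [NP [Det some] [N spy]]]]]]]]]
The trees differ in how a recursive rule is bracketed over the same span.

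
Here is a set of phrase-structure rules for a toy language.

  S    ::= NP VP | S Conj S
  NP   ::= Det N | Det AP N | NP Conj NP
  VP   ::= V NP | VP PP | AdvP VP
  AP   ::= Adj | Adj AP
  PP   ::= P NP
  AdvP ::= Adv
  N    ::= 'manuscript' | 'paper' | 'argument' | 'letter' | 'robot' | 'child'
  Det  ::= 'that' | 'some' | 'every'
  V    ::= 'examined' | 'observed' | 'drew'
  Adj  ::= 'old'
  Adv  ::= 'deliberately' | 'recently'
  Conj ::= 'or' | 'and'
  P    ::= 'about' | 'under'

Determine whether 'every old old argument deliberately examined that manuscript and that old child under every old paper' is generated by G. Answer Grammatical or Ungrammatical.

S
  NP
    Det: every
    AP
      Adj: old
      AP
        Adj: old
    N: argument
  VP
    VP
      AdvP
        Adv: deliberately
      VP
        V: examined
        NP
          NP
            Det: that
            N: manuscript
          Conj: and
          NP
            Det: that
            AP
              Adj: old
            N: child
    PP
      P: under
      NP
        Det: every
        AP
          Adj: old
        N: paper
Each bracket corresponds to one application of a listed rule, so the string is derivable from S.

Grammatical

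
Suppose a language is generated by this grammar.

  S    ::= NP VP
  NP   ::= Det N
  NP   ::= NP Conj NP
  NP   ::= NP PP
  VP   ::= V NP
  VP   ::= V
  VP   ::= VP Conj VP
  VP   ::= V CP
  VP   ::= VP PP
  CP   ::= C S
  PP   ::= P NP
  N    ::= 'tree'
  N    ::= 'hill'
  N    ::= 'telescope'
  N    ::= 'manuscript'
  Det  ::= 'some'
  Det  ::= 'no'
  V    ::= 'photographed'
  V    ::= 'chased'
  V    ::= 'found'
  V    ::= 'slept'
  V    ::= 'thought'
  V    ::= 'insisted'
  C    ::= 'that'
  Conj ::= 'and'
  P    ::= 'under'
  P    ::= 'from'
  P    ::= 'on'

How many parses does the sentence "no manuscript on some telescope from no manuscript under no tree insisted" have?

5

Two of the 5 distinct bracketings:
[S [NP [NP [Det no] [N manuscript]] [PP [P on] [NP [NP [Det some] [N telescope]] [PP [P from] [NP [NP [Det no] [N manuscript]] [PP [P under] [NP [Det no] [N tree]]]]]]]] [VP [V insisted]]]
[S [NP [NP [Det no] [N manuscript]] [PP [P on] [NP [NP [NP [Det some] [N telescope]] [PP [P from] [NP [Det no] [N manuscript]]]] [PP [P under] [NP [Det no] [N tree]]]]]] [VP [V insisted]]]
The trees differ in how a recursive rule is bracketed over the same span.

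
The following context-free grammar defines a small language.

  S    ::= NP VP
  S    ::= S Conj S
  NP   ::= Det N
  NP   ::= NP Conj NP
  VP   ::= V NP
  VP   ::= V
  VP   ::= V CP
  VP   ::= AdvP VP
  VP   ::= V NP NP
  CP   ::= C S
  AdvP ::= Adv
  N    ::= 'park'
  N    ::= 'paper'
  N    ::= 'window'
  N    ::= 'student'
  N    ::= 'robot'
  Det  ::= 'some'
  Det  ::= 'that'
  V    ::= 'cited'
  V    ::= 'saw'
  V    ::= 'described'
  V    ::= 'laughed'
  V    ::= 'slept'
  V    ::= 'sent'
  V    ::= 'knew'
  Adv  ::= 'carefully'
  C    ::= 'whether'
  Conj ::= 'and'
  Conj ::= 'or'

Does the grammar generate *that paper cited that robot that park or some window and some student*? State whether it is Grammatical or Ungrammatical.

Grammatical

[S [NP [Det that] [N paper]] [VP [V cited] [NP [Det that] [N robot]] [NP [NP [Det that] [N park]] [Conj or] [NP [NP [Det some] [N window]] [Conj and] [NP [Det some] [N student]]]]]]
Every word is introduced by a lexical rule and the phrasal rules combine the resulting categories into a single S.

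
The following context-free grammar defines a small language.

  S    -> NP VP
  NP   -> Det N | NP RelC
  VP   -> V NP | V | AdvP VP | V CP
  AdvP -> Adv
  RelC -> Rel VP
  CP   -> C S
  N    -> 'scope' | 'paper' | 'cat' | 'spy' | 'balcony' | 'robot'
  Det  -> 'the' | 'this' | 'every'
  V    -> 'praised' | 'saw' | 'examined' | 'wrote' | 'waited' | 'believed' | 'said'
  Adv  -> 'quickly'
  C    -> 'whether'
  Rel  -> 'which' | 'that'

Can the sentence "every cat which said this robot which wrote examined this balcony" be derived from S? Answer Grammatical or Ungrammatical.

Grammatical

S
  NP
    NP
      Det: every
      N: cat
    RelC
      Rel: which
      VP
        V: said
        NP
          NP
            Det: this
            N: robot
          RelC
            Rel: which
            VP
              V: wrote
  VP
    V: examined
    NP
      Det: this
      N: balcony
The bracketing above is licensed at every node by one of the given productions, with S at the root.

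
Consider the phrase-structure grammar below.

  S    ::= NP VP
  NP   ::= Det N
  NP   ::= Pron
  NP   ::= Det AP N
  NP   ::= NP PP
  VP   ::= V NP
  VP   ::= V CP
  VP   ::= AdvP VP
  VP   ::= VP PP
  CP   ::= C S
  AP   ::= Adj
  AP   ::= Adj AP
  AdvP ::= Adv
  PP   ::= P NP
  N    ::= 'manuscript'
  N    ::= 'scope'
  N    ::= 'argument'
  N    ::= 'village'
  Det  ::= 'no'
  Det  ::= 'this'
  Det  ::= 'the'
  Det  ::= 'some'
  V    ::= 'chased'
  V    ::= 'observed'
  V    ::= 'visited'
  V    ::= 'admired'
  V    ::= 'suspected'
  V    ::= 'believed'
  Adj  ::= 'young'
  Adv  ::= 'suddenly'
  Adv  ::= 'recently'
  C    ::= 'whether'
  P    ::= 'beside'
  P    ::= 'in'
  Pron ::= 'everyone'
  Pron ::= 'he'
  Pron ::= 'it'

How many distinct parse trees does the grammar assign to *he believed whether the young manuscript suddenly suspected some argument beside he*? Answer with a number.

4

Two of the 4 distinct bracketings:
[S [NP [Pron he]] [VP [V believed] [CP [C whether] [S [NP [Det the] [AP [Adj young]] [N manuscript]] [VP [AdvP [Adv suddenly]] [VP [V suspected] [NP [NP [Det some] [N argument]] [PP [P beside] [NP [Pron he]]]]]]]]]]
[S [NP [Pron he]] [VP [V believed] [CP [C whether] [S [NP [Det the] [AP [Adj young]] [N manuscript]] [VP [AdvP [Adv suddenly]] [VP [VP [V suspected] [NP [Det some] [N argument]]] [PP [P beside] [NP [Pron he]]]]]]]]]
The difference turns on whether NP → NP PP is used at the relevant span, versus an alternative expansion of NP.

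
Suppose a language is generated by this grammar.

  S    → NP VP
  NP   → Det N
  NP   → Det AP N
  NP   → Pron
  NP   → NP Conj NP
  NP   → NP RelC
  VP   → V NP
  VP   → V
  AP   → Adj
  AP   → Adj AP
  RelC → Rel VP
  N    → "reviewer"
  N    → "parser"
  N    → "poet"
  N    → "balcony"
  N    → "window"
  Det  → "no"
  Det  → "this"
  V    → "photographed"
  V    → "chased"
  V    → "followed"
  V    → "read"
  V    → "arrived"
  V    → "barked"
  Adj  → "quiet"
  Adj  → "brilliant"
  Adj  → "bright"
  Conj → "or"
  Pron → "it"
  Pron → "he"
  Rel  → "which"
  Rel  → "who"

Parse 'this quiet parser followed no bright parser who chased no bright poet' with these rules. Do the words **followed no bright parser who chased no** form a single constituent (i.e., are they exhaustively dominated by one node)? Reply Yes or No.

No

[S [NP [Det this] [AP [Adj quiet]] [N parser]] [VP [V followed] [NP [NP [Det no] [AP [Adj bright]] [N parser]] [RelC [Rel who] [VP [V chased] [NP [Det no] [AP [Adj bright]] [N poet]]]]]]]
The smallest constituent containing 'followed no bright parser who chased no' is the VP spanning 'followed no bright parser who chased no bright poet'; no single node in the tree dominates exactly the given words.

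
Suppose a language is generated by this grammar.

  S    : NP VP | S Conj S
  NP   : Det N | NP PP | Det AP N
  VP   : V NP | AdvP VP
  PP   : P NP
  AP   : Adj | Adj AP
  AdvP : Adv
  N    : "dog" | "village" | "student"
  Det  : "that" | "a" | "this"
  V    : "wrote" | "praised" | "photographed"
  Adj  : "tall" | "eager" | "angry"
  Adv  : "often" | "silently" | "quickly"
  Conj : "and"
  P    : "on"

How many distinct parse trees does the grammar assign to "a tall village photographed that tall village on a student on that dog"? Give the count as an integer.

2

The two bracketings:
[S [NP [Det a] [AP [Adj tall]] [N village]] [VP [V photographed] [NP [NP [Det that] [AP [Adj tall]] [N village]] [PP [P on] [NP [NP [Det a] [N student]] [PP [P on] [NP [Det that] [N dog]]]]]]]]
[S [NP [Det a] [AP [Adj tall]] [N village]] [VP [V photographed] [NP [NP [NP [Det that] [AP [Adj tall]] [N village]] [PP [P on] [NP [Det a] [N student]]]] [PP [P on] [NP [Det that] [N dog]]]]]]
The trees differ in how a recursive rule is bracketed over the same span.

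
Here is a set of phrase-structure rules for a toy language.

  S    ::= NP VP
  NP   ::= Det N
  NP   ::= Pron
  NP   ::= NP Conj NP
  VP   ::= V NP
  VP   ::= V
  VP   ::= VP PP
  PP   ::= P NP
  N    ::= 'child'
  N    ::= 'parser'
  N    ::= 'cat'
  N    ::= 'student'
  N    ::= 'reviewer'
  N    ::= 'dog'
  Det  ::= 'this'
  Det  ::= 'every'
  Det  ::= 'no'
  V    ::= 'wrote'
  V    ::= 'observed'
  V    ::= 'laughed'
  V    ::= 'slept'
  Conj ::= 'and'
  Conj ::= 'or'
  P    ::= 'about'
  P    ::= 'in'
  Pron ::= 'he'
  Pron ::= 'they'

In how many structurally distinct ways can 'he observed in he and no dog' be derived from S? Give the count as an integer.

[S [NP [Pron he]] [VP [VP [V observed]] [PP [P in] [NP [NP [Pron he]] [Conj and] [NP [Det no] [N dog]]]]]]
No rule offers an alternative attachment or grouping for any span, so this is the only derivation.

1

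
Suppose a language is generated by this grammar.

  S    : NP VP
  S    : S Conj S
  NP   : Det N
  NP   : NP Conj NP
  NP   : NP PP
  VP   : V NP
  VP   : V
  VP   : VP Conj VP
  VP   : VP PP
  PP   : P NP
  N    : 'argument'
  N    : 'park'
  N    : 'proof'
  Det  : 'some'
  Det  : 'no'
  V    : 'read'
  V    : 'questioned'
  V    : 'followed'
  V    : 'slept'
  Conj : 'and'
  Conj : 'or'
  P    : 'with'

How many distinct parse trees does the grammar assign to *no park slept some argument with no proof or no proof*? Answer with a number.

3

Two of the 3 distinct bracketings:
[S [NP [Det no] [N park]] [VP [V slept] [NP [NP [NP [Det some] [N argument]] [PP [P with] [NP [Det no] [N proof]]]] [Conj or] [NP [Det no] [N proof]]]]]
[S [NP [Det no] [N park]] [VP [V slept] [NP [NP [Det some] [N argument]] [PP [P with] [NP [NP [Det no] [N proof]] [Conj or] [NP [Det no] [N proof]]]]]]]
The trees differ in how a recursive rule is bracketed over the same span.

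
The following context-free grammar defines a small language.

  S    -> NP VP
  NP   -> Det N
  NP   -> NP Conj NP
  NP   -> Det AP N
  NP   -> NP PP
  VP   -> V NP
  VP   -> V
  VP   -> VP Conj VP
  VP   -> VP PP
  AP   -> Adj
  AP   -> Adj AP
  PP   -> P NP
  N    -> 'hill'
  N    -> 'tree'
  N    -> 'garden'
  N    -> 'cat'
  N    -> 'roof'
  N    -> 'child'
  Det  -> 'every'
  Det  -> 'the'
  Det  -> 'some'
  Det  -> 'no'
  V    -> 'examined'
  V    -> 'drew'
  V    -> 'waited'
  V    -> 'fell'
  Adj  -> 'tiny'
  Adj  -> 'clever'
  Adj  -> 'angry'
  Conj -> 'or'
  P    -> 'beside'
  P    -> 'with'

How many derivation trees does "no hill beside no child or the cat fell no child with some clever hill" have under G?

Two of the 4 distinct bracketings:
[S [NP [NP [NP [Det no] [N hill]] [PP [P beside] [NP [Det no] [N child]]]] [Conj or] [NP [Det the] [N cat]]] [VP [V fell] [NP [NP [Det no] [N child]] [PP [P with] [NP [Det some] [AP [Adj clever]] [N hill]]]]]]
[S [NP [NP [NP [Det no] [N hill]] [PP [P beside] [NP [Det no] [N child]]]] [Conj or] [NP [Det the] [N cat]]] [VP [VP [V fell] [NP [Det no] [N child]]] [PP [P with] [NP [Det some] [AP [Adj clever]] [N hill]]]]]
The difference turns on whether VP → VP PP is used at the relevant span, versus an alternative expansion of VP.

4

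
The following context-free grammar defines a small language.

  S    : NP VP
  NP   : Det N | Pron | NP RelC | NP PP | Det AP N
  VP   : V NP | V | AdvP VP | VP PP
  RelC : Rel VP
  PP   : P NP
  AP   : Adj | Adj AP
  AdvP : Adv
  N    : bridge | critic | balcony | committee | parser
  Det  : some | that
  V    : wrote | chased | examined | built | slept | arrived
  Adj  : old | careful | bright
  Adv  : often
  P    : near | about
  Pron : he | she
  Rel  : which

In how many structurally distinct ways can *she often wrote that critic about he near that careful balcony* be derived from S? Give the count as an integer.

Two of the 9 distinct bracketings:
[S [NP [Pron she]] [VP [AdvP [Adv often]] [VP [V wrote] [NP [NP [Det that] [N critic]] [PP [P about] [NP [NP [Pron he]] [PP [P near] [NP [Det that] [AP [Adj careful]] [N balcony]]]]]]]]]
[S [NP [Pron she]] [VP [AdvP [Adv often]] [VP [V wrote] [NP [NP [NP [Det that] [N critic]] [PP [P about] [NP [Pron he]]]] [PP [P near] [NP [Det that] [AP [Adj careful]] [N balcony]]]]]]]
The trees differ in how a recursive rule is bracketed over the same span.

9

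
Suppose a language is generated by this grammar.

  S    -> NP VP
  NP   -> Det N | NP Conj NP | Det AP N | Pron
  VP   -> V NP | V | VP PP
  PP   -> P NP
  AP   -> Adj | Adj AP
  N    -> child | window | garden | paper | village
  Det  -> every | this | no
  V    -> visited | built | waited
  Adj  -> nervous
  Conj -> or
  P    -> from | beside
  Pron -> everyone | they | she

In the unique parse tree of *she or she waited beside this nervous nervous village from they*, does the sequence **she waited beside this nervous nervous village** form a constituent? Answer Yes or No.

No

[S [NP [NP [Pron she]] [Conj or] [NP [Pron she]]] [VP [VP [VP [V waited]] [PP [P beside] [NP [Det this] [AP [Adj nervous] [AP [Adj nervous]]] [N village]]]] [PP [P from] [NP [Pron they]]]]]
The smallest constituent containing 'she waited beside this nervous nervous village' is the S spanning 'she or she waited beside this nervous nervous village from they'; no single node in the tree dominates exactly the given words.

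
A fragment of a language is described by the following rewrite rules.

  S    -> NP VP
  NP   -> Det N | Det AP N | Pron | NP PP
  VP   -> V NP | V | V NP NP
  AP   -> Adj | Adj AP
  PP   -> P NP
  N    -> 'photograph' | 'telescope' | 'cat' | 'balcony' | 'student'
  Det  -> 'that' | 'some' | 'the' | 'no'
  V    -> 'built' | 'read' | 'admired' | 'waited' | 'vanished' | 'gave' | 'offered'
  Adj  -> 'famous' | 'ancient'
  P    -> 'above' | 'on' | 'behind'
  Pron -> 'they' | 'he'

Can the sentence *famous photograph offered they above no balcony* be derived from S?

For S → NP VP, no prefix of the string parses as an NP.

Ungrammatical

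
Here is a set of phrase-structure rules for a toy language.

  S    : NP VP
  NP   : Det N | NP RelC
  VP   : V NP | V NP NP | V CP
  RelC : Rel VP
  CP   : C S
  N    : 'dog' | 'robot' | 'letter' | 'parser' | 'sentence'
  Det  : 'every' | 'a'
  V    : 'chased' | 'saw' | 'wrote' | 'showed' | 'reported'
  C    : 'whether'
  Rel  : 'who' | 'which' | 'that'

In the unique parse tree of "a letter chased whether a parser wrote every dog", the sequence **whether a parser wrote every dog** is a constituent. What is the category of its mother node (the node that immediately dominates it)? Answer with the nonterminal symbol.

[S [NP [Det a] [N letter]] [VP [V chased] [CP [C whether] [S [NP [Det a] [N parser]] [VP [V wrote] [NP [Det every] [N dog]]]]]]]
The span 'whether a parser wrote every dog' is the CP node built by CP → C S.
Its mother is the VP built by VP → V CP.

VP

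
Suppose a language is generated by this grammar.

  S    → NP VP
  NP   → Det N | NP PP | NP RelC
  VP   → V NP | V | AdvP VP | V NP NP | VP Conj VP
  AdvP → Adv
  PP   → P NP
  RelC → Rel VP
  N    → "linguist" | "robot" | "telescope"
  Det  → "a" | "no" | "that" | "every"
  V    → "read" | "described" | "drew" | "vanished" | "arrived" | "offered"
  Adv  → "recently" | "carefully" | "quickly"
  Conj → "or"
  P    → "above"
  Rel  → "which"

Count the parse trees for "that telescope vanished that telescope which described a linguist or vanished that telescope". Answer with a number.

Two of the 4 distinct bracketings:
[S [NP [Det that] [N telescope]] [VP [V vanished] [NP [NP [Det that] [N telescope]] [RelC [Rel which] [VP [VP [V described] [NP [Det a] [N linguist]]] [Conj or] [VP [V vanished] [NP [Det that] [N telescope]]]]]]]]
[S [NP [Det that] [N telescope]] [VP [V vanished] [NP [NP [Det that] [N telescope]] [RelC [Rel which] [VP [VP [V described] [NP [Det a] [N linguist]]] [Conj or] [VP [V vanished]]]]] [NP [Det that] [N telescope]]]]
The difference turns on whether VP → V is used at the relevant span, versus an alternative expansion of VP.

4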